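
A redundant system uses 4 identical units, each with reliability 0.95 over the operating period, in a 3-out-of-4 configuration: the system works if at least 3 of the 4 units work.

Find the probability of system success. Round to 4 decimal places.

0.9860

R = Σ_{i=3}^{4} C(4,i) p^i (1−p)^{4−i} with p = 0.95
C(4,3)·0.95^3·0.05^1 = 0.171475
C(4,4)·0.95^4·0.05^0 = 0.814506
Sum = 0.9860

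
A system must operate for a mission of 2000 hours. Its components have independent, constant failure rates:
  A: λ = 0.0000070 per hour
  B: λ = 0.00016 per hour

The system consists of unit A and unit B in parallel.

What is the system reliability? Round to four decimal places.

0.9962

R(A) = exp(−0.0000070 × 2000) = 0.986098
R(B) = exp(−0.00016 × 2000) = 0.726149
Parallel (A and B): 1 − (1 − 0.986098)(1 − 0.726149) = 0.9962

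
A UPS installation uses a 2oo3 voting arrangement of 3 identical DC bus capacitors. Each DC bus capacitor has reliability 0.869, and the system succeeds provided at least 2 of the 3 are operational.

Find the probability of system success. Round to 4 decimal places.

R = Σ_{i=2}^{3} C(3,i) p^i (1−p)^{3−i} with p = 0.869
C(3,2)·0.869^2·0.131^1 = 0.296778
C(3,3)·0.869^3·0.131^0 = 0.656235
Sum = 0.9530

0.9530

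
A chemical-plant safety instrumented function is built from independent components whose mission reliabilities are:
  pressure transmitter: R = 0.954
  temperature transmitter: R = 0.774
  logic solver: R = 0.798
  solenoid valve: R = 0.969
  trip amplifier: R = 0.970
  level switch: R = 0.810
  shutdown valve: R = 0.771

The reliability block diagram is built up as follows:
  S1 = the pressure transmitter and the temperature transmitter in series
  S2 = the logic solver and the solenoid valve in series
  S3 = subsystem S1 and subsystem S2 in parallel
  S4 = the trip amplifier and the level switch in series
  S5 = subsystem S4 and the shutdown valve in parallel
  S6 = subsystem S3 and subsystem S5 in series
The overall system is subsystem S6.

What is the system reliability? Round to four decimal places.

0.8945

Series (pressure transmitter and temperature transmitter): 0.954000 × 0.774000 = 0.738396
Series (logic solver and solenoid valve): 0.798000 × 0.969000 = 0.773262
Parallel ([0.738396] and [0.773262]): 1 − (1 − 0.738396)(1 − 0.773262) = 0.940684
Series (trip amplifier and level switch): 0.970000 × 0.810000 = 0.785700
Parallel ([0.785700] and shutdown valve): 1 − (1 − 0.785700)(1 − 0.771000) = 0.950925
Series ([0.940684] and [0.950925]): 0.940684 × 0.950925 = 0.8945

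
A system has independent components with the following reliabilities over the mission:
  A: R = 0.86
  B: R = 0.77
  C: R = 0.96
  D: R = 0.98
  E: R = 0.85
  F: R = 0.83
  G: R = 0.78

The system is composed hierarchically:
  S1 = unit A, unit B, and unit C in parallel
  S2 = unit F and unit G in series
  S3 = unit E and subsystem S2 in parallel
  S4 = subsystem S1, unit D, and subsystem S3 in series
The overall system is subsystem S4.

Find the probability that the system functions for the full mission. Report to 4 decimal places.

Parallel (A, B, and C): 1 − (1 − 0.860000)(1 − 0.770000)(1 − 0.960000) = 0.998712
Series (F and G): 0.830000 × 0.780000 = 0.647400
Parallel (E and [0.647400]): 1 − (1 − 0.850000)(1 − 0.647400) = 0.947110
Series ([0.998712], D, and [0.947110]): 0.998712 × 0.980000 × 0.947110 = 0.9270

0.9270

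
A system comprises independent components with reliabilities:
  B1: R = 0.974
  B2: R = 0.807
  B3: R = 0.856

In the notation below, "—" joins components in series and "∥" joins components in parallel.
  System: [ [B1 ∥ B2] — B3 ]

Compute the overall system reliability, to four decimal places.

0.8517

Parallel (B1 and B2): 1 − (1 − 0.974000)(1 − 0.807000) = 0.994982
Series ([0.994982] and B3): 0.994982 × 0.856000 = 0.8517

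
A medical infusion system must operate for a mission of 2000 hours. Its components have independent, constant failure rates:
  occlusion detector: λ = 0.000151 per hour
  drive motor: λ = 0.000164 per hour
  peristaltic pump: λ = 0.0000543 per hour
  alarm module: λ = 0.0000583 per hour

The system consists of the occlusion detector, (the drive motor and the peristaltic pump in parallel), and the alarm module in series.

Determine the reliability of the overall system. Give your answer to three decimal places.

0.639

R(occlusion detector) = exp(−0.000151 × 2000) = 0.73934
R(drive motor) = exp(−0.000164 × 2000) = 0.72036
R(peristaltic pump) = exp(−0.0000543 × 2000) = 0.89709
R(alarm module) = exp(−0.0000583 × 2000) = 0.88994
Parallel (drive motor and peristaltic pump): 1 − (1 − 0.72036)(1 − 0.89709) = 0.97122
Series (occlusion detector, [0.97122], and alarm module): 0.73934 × 0.97122 × 0.88994 = 0.639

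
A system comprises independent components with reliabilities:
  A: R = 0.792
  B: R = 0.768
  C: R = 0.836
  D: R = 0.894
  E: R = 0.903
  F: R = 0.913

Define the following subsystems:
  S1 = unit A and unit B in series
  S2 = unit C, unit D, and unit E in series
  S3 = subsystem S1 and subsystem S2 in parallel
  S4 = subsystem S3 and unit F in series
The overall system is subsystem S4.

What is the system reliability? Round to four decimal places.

0.7967

Series (A and B): 0.792000 × 0.768000 = 0.608256
Series (C, D, and E): 0.836000 × 0.894000 × 0.903000 = 0.674888
Parallel ([0.608256] and [0.674888]): 1 − (1 − 0.608256)(1 − 0.674888) = 0.872639
Series ([0.872639] and F): 0.872639 × 0.913000 = 0.7967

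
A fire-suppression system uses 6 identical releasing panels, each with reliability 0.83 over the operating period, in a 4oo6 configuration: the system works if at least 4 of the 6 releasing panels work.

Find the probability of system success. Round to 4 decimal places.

0.9345

R = Σ_{i=4}^{6} C(6,i) p^i (1−p)^{6−i} with p = 0.83
C(6,4)·0.83^4·0.17^2 = 0.205732
C(6,5)·0.83^5·0.17^1 = 0.401782
C(6,6)·0.83^6·0.17^0 = 0.326940
Sum = 0.9345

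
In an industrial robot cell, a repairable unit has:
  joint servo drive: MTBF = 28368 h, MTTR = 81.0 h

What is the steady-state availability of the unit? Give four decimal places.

0.9972

A(joint servo drive) = MTBF/(MTBF+MTTR) = 28368/(28368+81.0) = 0.9972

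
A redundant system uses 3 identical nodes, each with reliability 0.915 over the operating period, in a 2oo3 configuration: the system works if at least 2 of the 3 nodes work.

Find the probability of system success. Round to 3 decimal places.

R = Σ_{i=2}^{3} C(3,i) p^i (1−p)^{3−i} with p = 0.915
C(3,2)·0.915^2·0.085^1 = 0.21349
C(3,3)·0.915^3·0.085^0 = 0.76606
Sum = 0.980

0.980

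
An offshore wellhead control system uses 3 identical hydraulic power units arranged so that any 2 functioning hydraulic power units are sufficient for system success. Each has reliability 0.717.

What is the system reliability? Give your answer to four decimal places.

R = Σ_{i=2}^{3} C(3,i) p^i (1−p)^{3−i} with p = 0.717
C(3,2)·0.717^2·0.283^1 = 0.436462
C(3,3)·0.717^3·0.283^0 = 0.368602
Sum = 0.8051

0.8051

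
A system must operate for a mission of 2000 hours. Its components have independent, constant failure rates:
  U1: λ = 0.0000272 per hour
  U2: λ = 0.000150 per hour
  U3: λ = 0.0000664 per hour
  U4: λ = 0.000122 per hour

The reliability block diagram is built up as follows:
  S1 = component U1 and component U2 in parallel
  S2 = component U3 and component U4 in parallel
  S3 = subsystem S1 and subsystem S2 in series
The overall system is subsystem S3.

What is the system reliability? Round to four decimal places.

0.9597

R(U1) = exp(−0.0000272 × 2000) = 0.947053
R(U2) = exp(−0.000150 × 2000) = 0.740818
R(U3) = exp(−0.0000664 × 2000) = 0.875640
R(U4) = exp(−0.000122 × 2000) = 0.783488
Parallel (U1 and U2): 1 − (1 − 0.947053)(1 − 0.740818) = 0.986277
Parallel (U3 and U4): 1 − (1 − 0.875640)(1 − 0.783488) = 0.973075
Series ([0.986277] and [0.973075]): 0.986277 × 0.973075 = 0.9597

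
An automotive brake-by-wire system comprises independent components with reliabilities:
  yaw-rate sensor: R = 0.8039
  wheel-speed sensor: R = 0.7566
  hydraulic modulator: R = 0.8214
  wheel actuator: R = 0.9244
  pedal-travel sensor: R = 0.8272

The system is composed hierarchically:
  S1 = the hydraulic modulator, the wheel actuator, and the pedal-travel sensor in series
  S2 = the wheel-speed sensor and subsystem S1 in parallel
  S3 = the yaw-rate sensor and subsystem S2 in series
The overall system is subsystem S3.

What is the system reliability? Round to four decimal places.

0.7311

Series (hydraulic modulator, wheel actuator, and pedal-travel sensor): 0.821400 × 0.924400 × 0.827200 = 0.628095
Parallel (wheel-speed sensor and [0.628095]): 1 − (1 − 0.756600)(1 − 0.628095) = 0.909478
Series (yaw-rate sensor and [0.909478]): 0.803900 × 0.909478 = 0.7311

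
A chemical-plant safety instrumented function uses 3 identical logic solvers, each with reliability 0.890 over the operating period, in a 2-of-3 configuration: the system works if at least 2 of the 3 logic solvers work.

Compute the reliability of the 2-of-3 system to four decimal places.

R = Σ_{i=2}^{3} C(3,i) p^i (1−p)^{3−i} with p = 0.890
C(3,2)·0.890^2·0.110^1 = 0.261393
C(3,3)·0.890^3·0.110^0 = 0.704969
Sum = 0.9664

0.9664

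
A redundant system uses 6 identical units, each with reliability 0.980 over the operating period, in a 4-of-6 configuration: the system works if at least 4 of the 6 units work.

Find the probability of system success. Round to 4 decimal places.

0.9998

R = Σ_{i=4}^{6} C(6,i) p^i (1−p)^{6−i} with p = 0.980
C(6,4)·0.980^4·0.020^2 = 0.005534
C(6,5)·0.980^5·0.020^1 = 0.108470
C(6,6)·0.980^6·0.020^0 = 0.885842
Sum = 0.9998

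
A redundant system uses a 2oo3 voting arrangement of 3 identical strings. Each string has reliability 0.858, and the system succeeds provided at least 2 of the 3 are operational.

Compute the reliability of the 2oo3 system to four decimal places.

R = Σ_{i=2}^{3} C(3,i) p^i (1−p)^{3−i} with p = 0.858
C(3,2)·0.858^2·0.142^1 = 0.313606
C(3,3)·0.858^3·0.142^0 = 0.631629
Sum = 0.9452

0.9452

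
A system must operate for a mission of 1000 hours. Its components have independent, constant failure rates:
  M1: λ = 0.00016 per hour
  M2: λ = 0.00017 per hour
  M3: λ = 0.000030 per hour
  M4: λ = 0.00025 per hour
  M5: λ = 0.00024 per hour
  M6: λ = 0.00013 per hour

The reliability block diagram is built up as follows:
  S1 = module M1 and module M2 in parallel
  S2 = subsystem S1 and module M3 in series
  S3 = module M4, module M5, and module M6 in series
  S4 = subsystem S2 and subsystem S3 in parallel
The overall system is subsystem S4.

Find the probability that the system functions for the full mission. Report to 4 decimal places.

0.9760

R(M1) = exp(−0.00016 × 1000) = 0.852144
R(M2) = exp(−0.00017 × 1000) = 0.843665
R(M3) = exp(−0.000030 × 1000) = 0.970446
R(M4) = exp(−0.00025 × 1000) = 0.778801
R(M5) = exp(−0.00024 × 1000) = 0.786628
R(M6) = exp(−0.00013 × 1000) = 0.878095
Parallel (M1 and M2): 1 − (1 − 0.852144)(1 − 0.843665) = 0.976885
Series ([0.976885] and M3): 0.976885 × 0.970446 = 0.948014
Series (M4, M5, and M6): 0.778801 × 0.786628 × 0.878095 = 0.537944
Parallel ([0.948014] and [0.537944]): 1 − (1 − 0.948014)(1 − 0.537944) = 0.9760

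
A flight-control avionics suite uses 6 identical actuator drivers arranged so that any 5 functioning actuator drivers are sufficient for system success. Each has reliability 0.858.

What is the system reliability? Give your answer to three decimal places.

R = Σ_{i=5}^{6} C(6,i) p^i (1−p)^{6−i} with p = 0.858
C(6,5)·0.858^5·0.142^1 = 0.39616
C(6,6)·0.858^6·0.142^0 = 0.39895
Sum = 0.795

0.795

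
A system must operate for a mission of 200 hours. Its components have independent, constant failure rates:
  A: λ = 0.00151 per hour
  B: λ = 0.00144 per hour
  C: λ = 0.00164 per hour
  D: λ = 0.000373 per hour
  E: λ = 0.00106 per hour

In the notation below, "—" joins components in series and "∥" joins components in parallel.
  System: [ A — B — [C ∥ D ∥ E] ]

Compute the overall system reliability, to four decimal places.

R(A) = exp(−0.00151 × 200) = 0.739338
R(B) = exp(−0.00144 × 200) = 0.749762
R(C) = exp(−0.00164 × 200) = 0.720363
R(D) = exp(−0.000373 × 200) = 0.928115
R(E) = exp(−0.00106 × 200) = 0.808965
Parallel (C, D, and E): 1 − (1 − 0.720363)(1 − 0.928115)(1 − 0.808965) = 0.996160
Series (A, B, and [0.996160]): 0.739338 × 0.749762 × 0.996160 = 0.5522

0.5522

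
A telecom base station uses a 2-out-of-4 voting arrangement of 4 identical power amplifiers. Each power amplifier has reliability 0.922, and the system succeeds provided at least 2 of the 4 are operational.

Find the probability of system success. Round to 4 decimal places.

0.9982

R = Σ_{i=2}^{4} C(4,i) p^i (1−p)^{4−i} with p = 0.922
C(4,2)·0.922^2·0.078^2 = 0.031031
C(4,3)·0.922^3·0.078^1 = 0.244539
C(4,4)·0.922^4·0.078^0 = 0.722643
Sum = 0.9982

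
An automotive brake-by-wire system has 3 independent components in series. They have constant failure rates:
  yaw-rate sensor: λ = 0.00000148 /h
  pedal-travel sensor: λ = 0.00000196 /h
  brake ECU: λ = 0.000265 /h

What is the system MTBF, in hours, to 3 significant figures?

Series of exponential components: λ_sys = Σ λ_i
λ_sys = 0.00000148 + 0.00000196 + 0.000265 = 2.6844e-04 /h
MTBF = 1 / λ_sys = 3730 h

3730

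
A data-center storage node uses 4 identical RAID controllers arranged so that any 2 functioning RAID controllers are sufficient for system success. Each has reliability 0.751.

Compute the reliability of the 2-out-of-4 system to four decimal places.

0.9498

R = Σ_{i=2}^{4} C(4,i) p^i (1−p)^{4−i} with p = 0.751
C(4,2)·0.751^2·0.249^2 = 0.209812
C(4,3)·0.751^3·0.249^1 = 0.421870
C(4,4)·0.751^4·0.249^0 = 0.318097
Sum = 0.9498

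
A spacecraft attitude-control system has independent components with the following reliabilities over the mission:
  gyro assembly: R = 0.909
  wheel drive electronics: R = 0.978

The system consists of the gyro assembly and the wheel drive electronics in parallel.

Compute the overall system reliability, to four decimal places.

0.9980

Parallel (gyro assembly and wheel drive electronics): 1 − (1 − 0.909000)(1 − 0.978000) = 0.9980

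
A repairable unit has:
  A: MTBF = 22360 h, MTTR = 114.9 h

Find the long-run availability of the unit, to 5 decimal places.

0.99489

A(A) = MTBF/(MTBF+MTTR) = 22360/(22360+114.9) = 0.99489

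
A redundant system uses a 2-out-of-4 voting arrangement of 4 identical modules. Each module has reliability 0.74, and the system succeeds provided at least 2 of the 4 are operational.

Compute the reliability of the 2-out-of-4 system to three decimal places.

R = Σ_{i=2}^{4} C(4,i) p^i (1−p)^{4−i} with p = 0.74
C(4,2)·0.74^2·0.26^2 = 0.22211
C(4,3)·0.74^3·0.26^1 = 0.42143
C(4,4)·0.74^4·0.26^0 = 0.29987
Sum = 0.943

0.943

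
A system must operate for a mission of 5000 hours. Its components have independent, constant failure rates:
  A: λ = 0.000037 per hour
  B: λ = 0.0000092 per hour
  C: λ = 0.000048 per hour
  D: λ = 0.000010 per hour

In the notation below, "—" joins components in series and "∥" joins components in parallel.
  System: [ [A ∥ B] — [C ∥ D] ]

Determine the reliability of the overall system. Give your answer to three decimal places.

R(A) = exp(−0.000037 × 5000) = 0.83110
R(B) = exp(−0.0000092 × 5000) = 0.95504
R(C) = exp(−0.000048 × 5000) = 0.78663
R(D) = exp(−0.000010 × 5000) = 0.95123
Parallel (A and B): 1 − (1 − 0.83110)(1 − 0.95504) = 0.99241
Parallel (C and D): 1 − (1 − 0.78663)(1 − 0.95123) = 0.98959
Series ([0.99241] and [0.98959]): 0.99241 × 0.98959 = 0.982

0.982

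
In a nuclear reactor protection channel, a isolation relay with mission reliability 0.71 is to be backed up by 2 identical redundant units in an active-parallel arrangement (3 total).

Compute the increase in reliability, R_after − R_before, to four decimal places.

R_before = 0.71
R_after = 1 − (1 − 0.71)^3 = 0.9756
ΔR = 0.9756 − 0.71 = 0.2656

0.2656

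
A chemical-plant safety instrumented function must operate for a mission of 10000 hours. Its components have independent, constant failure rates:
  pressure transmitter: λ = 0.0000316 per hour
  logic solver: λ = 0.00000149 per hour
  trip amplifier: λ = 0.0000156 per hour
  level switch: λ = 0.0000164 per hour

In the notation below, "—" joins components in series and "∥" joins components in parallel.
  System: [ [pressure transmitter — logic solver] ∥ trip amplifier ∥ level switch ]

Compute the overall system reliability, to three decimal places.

R(pressure transmitter) = exp(−0.0000316 × 10000) = 0.72906
R(logic solver) = exp(−0.00000149 × 10000) = 0.98521
R(trip amplifier) = exp(−0.0000156 × 10000) = 0.85556
R(level switch) = exp(−0.0000164 × 10000) = 0.84874
Series (pressure transmitter and logic solver): 0.72906 × 0.98521 = 0.71828
Parallel ([0.71828], trip amplifier, and level switch): 1 − (1 − 0.71828)(1 − 0.85556)(1 − 0.84874) = 0.994

0.994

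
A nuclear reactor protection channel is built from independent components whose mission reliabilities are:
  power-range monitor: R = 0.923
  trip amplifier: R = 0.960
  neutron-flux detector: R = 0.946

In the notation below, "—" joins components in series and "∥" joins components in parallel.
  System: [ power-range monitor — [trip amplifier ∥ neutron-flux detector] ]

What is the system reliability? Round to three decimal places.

Parallel (trip amplifier and neutron-flux detector): 1 − (1 − 0.96000)(1 − 0.94600) = 0.99784
Series (power-range monitor and [0.99784]): 0.92300 × 0.99784 = 0.921

0.921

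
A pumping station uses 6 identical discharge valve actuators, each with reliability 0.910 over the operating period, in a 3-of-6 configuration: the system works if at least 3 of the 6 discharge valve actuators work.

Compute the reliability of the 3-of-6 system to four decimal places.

R = Σ_{i=3}^{6} C(6,i) p^i (1−p)^{6−i} with p = 0.910
C(6,3)·0.910^3·0.090^3 = 0.010987
C(6,4)·0.910^4·0.090^2 = 0.083319
C(6,5)·0.910^5·0.090^1 = 0.336977
C(6,6)·0.910^6·0.090^0 = 0.567869
Sum = 0.9992

0.9992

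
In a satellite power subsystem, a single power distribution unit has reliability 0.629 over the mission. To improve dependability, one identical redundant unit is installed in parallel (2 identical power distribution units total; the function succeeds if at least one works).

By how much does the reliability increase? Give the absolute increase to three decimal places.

0.233

R_before = 0.629
R_after = 1 − (1 − 0.629)^2 = 0.862
ΔR = 0.862 − 0.629 = 0.233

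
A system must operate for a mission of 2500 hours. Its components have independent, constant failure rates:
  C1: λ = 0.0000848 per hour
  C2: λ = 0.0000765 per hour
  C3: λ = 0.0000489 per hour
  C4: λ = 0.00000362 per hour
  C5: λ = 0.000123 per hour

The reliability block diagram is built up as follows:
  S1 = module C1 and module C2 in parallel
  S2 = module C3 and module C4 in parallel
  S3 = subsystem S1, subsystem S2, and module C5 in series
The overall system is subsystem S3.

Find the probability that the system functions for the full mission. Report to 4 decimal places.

R(C1) = exp(−0.0000848 × 2500) = 0.808965
R(C2) = exp(−0.0000765 × 2500) = 0.825926
R(C3) = exp(−0.0000489 × 2500) = 0.884927
R(C4) = exp(−0.00000362 × 2500) = 0.990991
R(C5) = exp(−0.000123 × 2500) = 0.735283
Parallel (C1 and C2): 1 − (1 − 0.808965)(1 − 0.825926) = 0.966746
Parallel (C3 and C4): 1 − (1 − 0.884927)(1 − 0.990991) = 0.998963
Series ([0.966746], [0.998963], and C5): 0.966746 × 0.998963 × 0.735283 = 0.7101

0.7101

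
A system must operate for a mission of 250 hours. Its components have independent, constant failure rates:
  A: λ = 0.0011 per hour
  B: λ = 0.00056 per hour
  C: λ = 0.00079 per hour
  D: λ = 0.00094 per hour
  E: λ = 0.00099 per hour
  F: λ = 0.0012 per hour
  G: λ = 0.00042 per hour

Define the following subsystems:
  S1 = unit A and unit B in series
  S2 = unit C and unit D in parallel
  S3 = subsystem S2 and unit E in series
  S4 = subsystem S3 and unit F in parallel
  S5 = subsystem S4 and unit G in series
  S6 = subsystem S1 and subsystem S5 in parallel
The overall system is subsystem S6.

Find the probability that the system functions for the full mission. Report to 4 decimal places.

R(A) = exp(−0.0011 × 250) = 0.759572
R(B) = exp(−0.00056 × 250) = 0.869358
R(C) = exp(−0.00079 × 250) = 0.820780
R(D) = exp(−0.00094 × 250) = 0.790571
R(E) = exp(−0.00099 × 250) = 0.780750
R(F) = exp(−0.0012 × 250) = 0.740818
R(G) = exp(−0.00042 × 250) = 0.900325
Series (A and B): 0.759572 × 0.869358 = 0.660340
Parallel (C and D): 1 − (1 − 0.820780)(1 − 0.790571) = 0.962466
Series ([0.962466] and E): 0.962466 × 0.780750 = 0.751445
Parallel ([0.751445] and F): 1 − (1 − 0.751445)(1 − 0.740818) = 0.935579
Series ([0.935579] and G): 0.935579 × 0.900325 = 0.842325
Parallel ([0.660340] and [0.842325]): 1 − (1 − 0.660340)(1 − 0.842325) = 0.9464

0.9464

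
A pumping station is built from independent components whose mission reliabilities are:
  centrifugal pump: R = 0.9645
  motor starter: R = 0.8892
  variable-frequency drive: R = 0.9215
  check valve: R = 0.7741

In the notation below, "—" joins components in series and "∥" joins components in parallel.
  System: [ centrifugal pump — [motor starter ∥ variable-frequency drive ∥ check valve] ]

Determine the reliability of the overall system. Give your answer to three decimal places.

Parallel (motor starter, variable-frequency drive, and check valve): 1 − (1 − 0.88920)(1 − 0.92150)(1 − 0.77410) = 0.99804
Series (centrifugal pump and [0.99804]): 0.96450 × 0.99804 = 0.963

0.963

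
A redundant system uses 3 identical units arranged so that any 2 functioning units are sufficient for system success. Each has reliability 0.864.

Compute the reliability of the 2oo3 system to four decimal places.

0.9495

R = Σ_{i=2}^{3} C(3,i) p^i (1−p)^{3−i} with p = 0.864
C(3,2)·0.864^2·0.136^1 = 0.304570
C(3,3)·0.864^3·0.136^0 = 0.644973
Sum = 0.9495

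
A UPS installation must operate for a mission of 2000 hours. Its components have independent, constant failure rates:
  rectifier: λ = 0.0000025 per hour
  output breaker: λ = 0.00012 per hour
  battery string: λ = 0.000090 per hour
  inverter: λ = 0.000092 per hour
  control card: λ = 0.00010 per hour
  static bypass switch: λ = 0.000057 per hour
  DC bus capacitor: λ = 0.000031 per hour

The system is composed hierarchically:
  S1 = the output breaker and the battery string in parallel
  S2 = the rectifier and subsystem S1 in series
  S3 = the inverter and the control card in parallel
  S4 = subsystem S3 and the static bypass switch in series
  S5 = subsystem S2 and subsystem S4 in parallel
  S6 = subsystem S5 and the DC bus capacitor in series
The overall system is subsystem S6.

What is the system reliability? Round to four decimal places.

R(rectifier) = exp(−0.0000025 × 2000) = 0.995012
R(output breaker) = exp(−0.00012 × 2000) = 0.786628
R(battery string) = exp(−0.000090 × 2000) = 0.835270
R(inverter) = exp(−0.000092 × 2000) = 0.831936
R(control card) = exp(−0.00010 × 2000) = 0.818731
R(static bypass switch) = exp(−0.000057 × 2000) = 0.892258
R(DC bus capacitor) = exp(−0.000031 × 2000) = 0.939883
Parallel (output breaker and battery string): 1 − (1 − 0.786628)(1 − 0.835270) = 0.964851
Series (rectifier and [0.964851]): 0.995012 × 0.964851 = 0.960038
Parallel (inverter and control card): 1 − (1 − 0.831936)(1 − 0.818731) = 0.969535
Series ([0.969535] and static bypass switch): 0.969535 × 0.892258 = 0.865075
Parallel ([0.960038] and [0.865075]): 1 − (1 − 0.960038)(1 − 0.865075) = 0.994608
Series ([0.994608] and DC bus capacitor): 0.994608 × 0.939883 = 0.9348

0.9348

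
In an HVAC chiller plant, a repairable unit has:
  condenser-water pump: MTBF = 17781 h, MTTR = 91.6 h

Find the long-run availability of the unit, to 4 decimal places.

A(condenser-water pump) = MTBF/(MTBF+MTTR) = 17781/(17781+91.6) = 0.9949

0.9949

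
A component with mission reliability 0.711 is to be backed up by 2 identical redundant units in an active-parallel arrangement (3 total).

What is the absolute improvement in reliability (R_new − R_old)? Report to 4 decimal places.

0.2649

R_before = 0.711
R_after = 1 − (1 − 0.711)^3 = 0.9759
ΔR = 0.9759 − 0.711 = 0.2649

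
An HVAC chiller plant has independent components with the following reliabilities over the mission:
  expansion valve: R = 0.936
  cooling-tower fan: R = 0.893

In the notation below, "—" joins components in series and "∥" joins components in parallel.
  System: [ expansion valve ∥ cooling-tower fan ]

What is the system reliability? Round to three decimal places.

0.993

Parallel (expansion valve and cooling-tower fan): 1 − (1 − 0.93600)(1 − 0.89300) = 0.993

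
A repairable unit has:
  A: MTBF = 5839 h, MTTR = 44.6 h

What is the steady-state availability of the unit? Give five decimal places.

A(A) = MTBF/(MTBF+MTTR) = 5839/(5839+44.6) = 0.99242

0.99242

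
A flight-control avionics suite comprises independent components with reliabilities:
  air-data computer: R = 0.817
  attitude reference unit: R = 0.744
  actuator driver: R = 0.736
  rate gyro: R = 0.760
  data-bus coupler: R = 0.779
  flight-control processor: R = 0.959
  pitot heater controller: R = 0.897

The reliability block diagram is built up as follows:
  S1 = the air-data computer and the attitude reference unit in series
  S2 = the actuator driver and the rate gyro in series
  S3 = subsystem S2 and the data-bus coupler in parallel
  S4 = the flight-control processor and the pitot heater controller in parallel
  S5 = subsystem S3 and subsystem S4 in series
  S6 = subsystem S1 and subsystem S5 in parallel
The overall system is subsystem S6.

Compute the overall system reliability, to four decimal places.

0.9603

Series (air-data computer and attitude reference unit): 0.817000 × 0.744000 = 0.607848
Series (actuator driver and rate gyro): 0.736000 × 0.760000 = 0.559360
Parallel ([0.559360] and data-bus coupler): 1 − (1 − 0.559360)(1 − 0.779000) = 0.902619
Parallel (flight-control processor and pitot heater controller): 1 − (1 − 0.959000)(1 − 0.897000) = 0.995777
Series ([0.902619] and [0.995777]): 0.902619 × 0.995777 = 0.898807
Parallel ([0.607848] and [0.898807]): 1 − (1 − 0.607848)(1 − 0.898807) = 0.9603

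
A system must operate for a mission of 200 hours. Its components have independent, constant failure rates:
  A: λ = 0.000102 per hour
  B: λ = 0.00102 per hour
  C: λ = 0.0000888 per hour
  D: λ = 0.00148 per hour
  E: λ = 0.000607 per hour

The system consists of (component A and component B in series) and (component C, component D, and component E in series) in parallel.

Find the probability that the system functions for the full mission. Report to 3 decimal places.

0.929

R(A) = exp(−0.000102 × 200) = 0.97981
R(B) = exp(−0.00102 × 200) = 0.81546
R(C) = exp(−0.0000888 × 200) = 0.98240
R(D) = exp(−0.00148 × 200) = 0.74379
R(E) = exp(−0.000607 × 200) = 0.88568
Series (A and B): 0.97981 × 0.81546 = 0.79900
Series (C, D, and E): 0.98240 × 0.74379 × 0.88568 = 0.64717
Parallel ([0.79900] and [0.64717]): 1 − (1 − 0.79900)(1 − 0.64717) = 0.929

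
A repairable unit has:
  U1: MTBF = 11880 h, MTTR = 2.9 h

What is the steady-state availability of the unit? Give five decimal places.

0.99976

A(U1) = MTBF/(MTBF+MTTR) = 11880/(11880+2.9) = 0.99976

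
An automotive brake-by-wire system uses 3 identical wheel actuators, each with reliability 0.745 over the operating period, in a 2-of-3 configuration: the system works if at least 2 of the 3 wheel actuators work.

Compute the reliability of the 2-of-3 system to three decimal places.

0.838

R = Σ_{i=2}^{3} C(3,i) p^i (1−p)^{3−i} with p = 0.745
C(3,2)·0.745^2·0.255^1 = 0.42459
C(3,3)·0.745^3·0.255^0 = 0.41349
Sum = 0.838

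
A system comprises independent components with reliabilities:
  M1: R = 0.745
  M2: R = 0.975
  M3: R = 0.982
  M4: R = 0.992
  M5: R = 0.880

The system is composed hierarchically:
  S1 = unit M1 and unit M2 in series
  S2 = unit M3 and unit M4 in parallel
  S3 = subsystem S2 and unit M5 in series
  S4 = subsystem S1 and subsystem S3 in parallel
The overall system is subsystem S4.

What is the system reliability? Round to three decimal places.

0.967

Series (M1 and M2): 0.74500 × 0.97500 = 0.72638
Parallel (M3 and M4): 1 − (1 − 0.98200)(1 − 0.99200) = 0.99986
Series ([0.99986] and M5): 0.99986 × 0.88000 = 0.87988
Parallel ([0.72638] and [0.87988]): 1 − (1 − 0.72638)(1 − 0.87988) = 0.967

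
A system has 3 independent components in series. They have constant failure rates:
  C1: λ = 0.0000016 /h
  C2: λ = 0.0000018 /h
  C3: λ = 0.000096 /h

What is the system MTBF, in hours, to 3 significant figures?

Series of exponential components: λ_sys = Σ λ_i
λ_sys = 0.0000016 + 0.0000018 + 0.000096 = 9.9400e-05 /h
MTBF = 1 / λ_sys = 10100 h

10100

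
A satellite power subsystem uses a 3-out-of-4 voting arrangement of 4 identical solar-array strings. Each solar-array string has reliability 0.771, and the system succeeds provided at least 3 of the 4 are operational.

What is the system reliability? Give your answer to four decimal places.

R = Σ_{i=3}^{4} C(4,i) p^i (1−p)^{4−i} with p = 0.771
C(4,3)·0.771^3·0.229^1 = 0.419816
C(4,4)·0.771^4·0.229^0 = 0.353360
Sum = 0.7732

0.7732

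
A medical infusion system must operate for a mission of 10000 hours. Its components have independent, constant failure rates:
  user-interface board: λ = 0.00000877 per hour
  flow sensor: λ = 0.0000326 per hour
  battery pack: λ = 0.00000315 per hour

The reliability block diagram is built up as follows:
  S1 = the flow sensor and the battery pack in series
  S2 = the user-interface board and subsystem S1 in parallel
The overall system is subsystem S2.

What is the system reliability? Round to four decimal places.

0.9748

R(user-interface board) = exp(−0.00000877 × 10000) = 0.916036
R(flow sensor) = exp(−0.0000326 × 10000) = 0.721805
R(battery pack) = exp(−0.00000315 × 10000) = 0.968991
Series (flow sensor and battery pack): 0.721805 × 0.968991 = 0.699423
Parallel (user-interface board and [0.699423]): 1 − (1 − 0.916036)(1 − 0.699423) = 0.9748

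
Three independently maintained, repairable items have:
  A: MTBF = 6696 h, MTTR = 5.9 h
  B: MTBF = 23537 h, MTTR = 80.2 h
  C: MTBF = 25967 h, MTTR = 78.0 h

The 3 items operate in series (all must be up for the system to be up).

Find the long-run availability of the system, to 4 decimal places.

A(A) = MTBF/(MTBF+MTTR) = 6696/(6696+5.9) = 0.999120
A(B) = MTBF/(MTBF+MTTR) = 23537/(23537+80.2) = 0.996604
A(C) = MTBF/(MTBF+MTTR) = 25967/(25967+78.0) = 0.997005
Series availability: 0.999120 × 0.996604 × 0.997005 = 0.9927

0.9927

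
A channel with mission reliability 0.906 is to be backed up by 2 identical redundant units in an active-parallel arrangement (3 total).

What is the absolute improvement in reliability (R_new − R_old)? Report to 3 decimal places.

0.093

R_before = 0.906
R_after = 1 − (1 − 0.906)^3 = 0.999
ΔR = 0.999 − 0.906 = 0.093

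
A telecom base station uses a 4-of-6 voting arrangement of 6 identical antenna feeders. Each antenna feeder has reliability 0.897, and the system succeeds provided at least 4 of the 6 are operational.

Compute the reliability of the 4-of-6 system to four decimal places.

R = Σ_{i=4}^{6} C(6,i) p^i (1−p)^{6−i} with p = 0.897
C(6,4)·0.897^4·0.103^2 = 0.103023
C(6,5)·0.897^5·0.103^1 = 0.358881
C(6,6)·0.897^6·0.103^0 = 0.520900
Sum = 0.9828

0.9828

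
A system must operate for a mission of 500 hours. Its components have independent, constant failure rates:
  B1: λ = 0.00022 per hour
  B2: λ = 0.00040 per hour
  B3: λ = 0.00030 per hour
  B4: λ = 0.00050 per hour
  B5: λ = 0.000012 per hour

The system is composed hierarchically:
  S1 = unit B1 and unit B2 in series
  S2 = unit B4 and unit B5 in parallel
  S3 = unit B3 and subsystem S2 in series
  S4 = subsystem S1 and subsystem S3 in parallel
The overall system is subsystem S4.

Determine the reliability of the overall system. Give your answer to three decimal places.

0.963

R(B1) = exp(−0.00022 × 500) = 0.89583
R(B2) = exp(−0.00040 × 500) = 0.81873
R(B3) = exp(−0.00030 × 500) = 0.86071
R(B4) = exp(−0.00050 × 500) = 0.77880
R(B5) = exp(−0.000012 × 500) = 0.99402
Series (B1 and B2): 0.89583 × 0.81873 = 0.73344
Parallel (B4 and B5): 1 − (1 − 0.77880)(1 − 0.99402) = 0.99868
Series (B3 and [0.99868]): 0.86071 × 0.99868 = 0.85957
Parallel ([0.73344] and [0.85957]): 1 − (1 − 0.73344)(1 − 0.85957) = 0.963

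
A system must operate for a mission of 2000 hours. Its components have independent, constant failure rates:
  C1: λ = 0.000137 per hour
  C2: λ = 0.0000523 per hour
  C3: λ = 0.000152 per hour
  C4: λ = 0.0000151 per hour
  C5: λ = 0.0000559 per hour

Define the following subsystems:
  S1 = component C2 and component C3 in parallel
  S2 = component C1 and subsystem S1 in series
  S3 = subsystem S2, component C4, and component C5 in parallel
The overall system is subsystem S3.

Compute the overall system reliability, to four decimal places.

R(C1) = exp(−0.000137 × 2000) = 0.760332
R(C2) = exp(−0.0000523 × 2000) = 0.900685
R(C3) = exp(−0.000152 × 2000) = 0.737861
R(C4) = exp(−0.0000151 × 2000) = 0.970251
R(C5) = exp(−0.0000559 × 2000) = 0.894223
Parallel (C2 and C3): 1 − (1 − 0.900685)(1 − 0.737861) = 0.973966
Series (C1 and [0.973966]): 0.760332 × 0.973966 = 0.740538
Parallel ([0.740538], C4, and C5): 1 − (1 − 0.740538)(1 − 0.970251)(1 − 0.894223) = 0.9992

0.9992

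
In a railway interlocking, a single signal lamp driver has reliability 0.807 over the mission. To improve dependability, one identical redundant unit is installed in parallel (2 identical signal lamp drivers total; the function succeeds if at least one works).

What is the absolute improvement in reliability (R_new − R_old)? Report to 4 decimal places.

0.1558

R_before = 0.807
R_after = 1 − (1 − 0.807)^2 = 0.9628
ΔR = 0.9628 − 0.807 = 0.1558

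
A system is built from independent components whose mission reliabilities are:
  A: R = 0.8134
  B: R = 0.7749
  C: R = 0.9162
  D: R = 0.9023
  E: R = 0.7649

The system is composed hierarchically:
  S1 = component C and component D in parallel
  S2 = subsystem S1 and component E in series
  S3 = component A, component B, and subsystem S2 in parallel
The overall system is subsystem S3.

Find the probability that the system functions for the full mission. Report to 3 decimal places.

Parallel (C and D): 1 − (1 − 0.91620)(1 − 0.90230) = 0.99181
Series ([0.99181] and E): 0.99181 × 0.76490 = 0.75864
Parallel (A, B, and [0.75864]): 1 − (1 − 0.81340)(1 − 0.77490)(1 − 0.75864) = 0.990

0.990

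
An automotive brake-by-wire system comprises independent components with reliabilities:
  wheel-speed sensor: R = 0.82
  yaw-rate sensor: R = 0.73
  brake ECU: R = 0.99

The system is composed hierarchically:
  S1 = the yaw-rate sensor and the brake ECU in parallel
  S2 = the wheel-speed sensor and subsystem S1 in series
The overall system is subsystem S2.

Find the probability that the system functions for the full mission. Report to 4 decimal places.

Parallel (yaw-rate sensor and brake ECU): 1 − (1 − 0.730000)(1 − 0.990000) = 0.997300
Series (wheel-speed sensor and [0.997300]): 0.820000 × 0.997300 = 0.8178

0.8178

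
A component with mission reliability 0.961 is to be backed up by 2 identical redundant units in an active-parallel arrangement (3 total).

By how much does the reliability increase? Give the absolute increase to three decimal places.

0.039

R_before = 0.961
R_after = 1 − (1 − 0.961)^3 = 1.000
ΔR = 1.000 − 0.961 = 0.039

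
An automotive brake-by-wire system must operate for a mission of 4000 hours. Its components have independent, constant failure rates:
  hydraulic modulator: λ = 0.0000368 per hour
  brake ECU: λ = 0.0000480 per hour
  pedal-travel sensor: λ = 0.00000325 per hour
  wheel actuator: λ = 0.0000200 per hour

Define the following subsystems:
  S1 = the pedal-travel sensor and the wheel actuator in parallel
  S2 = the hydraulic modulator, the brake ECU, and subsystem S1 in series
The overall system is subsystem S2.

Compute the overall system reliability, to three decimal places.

0.712

R(hydraulic modulator) = exp(−0.0000368 × 4000) = 0.86312
R(brake ECU) = exp(−0.0000480 × 4000) = 0.82531
R(pedal-travel sensor) = exp(−0.00000325 × 4000) = 0.98708
R(wheel actuator) = exp(−0.0000200 × 4000) = 0.92312
Parallel (pedal-travel sensor and wheel actuator): 1 − (1 − 0.98708)(1 − 0.92312) = 0.99901
Series (hydraulic modulator, brake ECU, and [0.99901]): 0.86312 × 0.82531 × 0.99901 = 0.712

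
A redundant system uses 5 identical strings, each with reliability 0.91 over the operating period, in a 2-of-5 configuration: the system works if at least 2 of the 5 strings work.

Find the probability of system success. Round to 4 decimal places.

0.9997

R = Σ_{i=2}^{5} C(5,i) p^i (1−p)^{5−i} with p = 0.91
C(5,2)·0.91^2·0.09^3 = 0.006037
C(5,3)·0.91^3·0.09^2 = 0.061039
C(5,4)·0.91^4·0.09^1 = 0.308587
C(5,5)·0.91^5·0.09^0 = 0.624032
Sum = 0.9997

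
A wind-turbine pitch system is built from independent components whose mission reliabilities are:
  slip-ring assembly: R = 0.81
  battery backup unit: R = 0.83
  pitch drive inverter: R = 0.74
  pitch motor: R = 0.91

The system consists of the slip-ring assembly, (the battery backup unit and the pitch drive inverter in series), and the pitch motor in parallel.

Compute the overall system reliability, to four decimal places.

0.9934

Series (battery backup unit and pitch drive inverter): 0.830000 × 0.740000 = 0.614200
Parallel (slip-ring assembly, [0.614200], and pitch motor): 1 − (1 − 0.810000)(1 − 0.614200)(1 − 0.910000) = 0.9934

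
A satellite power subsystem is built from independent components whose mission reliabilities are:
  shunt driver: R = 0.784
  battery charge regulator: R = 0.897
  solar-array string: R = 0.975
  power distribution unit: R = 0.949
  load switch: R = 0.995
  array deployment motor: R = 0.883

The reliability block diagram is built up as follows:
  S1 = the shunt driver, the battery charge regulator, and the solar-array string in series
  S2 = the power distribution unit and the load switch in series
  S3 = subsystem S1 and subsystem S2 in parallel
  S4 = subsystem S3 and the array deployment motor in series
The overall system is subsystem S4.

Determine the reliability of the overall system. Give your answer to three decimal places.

Series (shunt driver, battery charge regulator, and solar-array string): 0.78400 × 0.89700 × 0.97500 = 0.68567
Series (power distribution unit and load switch): 0.94900 × 0.99500 = 0.94426
Parallel ([0.68567] and [0.94426]): 1 − (1 − 0.68567)(1 − 0.94426) = 0.98248
Series ([0.98248] and array deployment motor): 0.98248 × 0.88300 = 0.868

0.868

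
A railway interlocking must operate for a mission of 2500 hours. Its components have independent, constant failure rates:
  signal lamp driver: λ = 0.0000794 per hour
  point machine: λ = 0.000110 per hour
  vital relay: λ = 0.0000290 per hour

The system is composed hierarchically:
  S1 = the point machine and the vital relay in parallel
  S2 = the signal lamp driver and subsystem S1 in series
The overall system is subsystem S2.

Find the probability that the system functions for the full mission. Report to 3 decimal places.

0.806

R(signal lamp driver) = exp(−0.0000794 × 2500) = 0.81996
R(point machine) = exp(−0.000110 × 2500) = 0.75957
R(vital relay) = exp(−0.0000290 × 2500) = 0.93007
Parallel (point machine and vital relay): 1 − (1 − 0.75957)(1 − 0.93007) = 0.98319
Series (signal lamp driver and [0.98319]): 0.81996 × 0.98319 = 0.806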